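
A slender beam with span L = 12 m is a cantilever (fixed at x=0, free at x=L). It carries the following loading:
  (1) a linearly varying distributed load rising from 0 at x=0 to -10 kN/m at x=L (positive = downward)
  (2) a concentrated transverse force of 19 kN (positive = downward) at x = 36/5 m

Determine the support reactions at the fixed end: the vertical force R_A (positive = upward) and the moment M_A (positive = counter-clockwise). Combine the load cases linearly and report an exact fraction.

Load 1 — triangular load w₀=-10 kN/m (0→w₀ over full span):
  R_A = w₀L/2 = (-10)·12/2 = -60 kN
  M_A = w₀L²/3 = (-10)·12²/3 = -480 kN·m
Load 2 — point force P=19 kN at a=36/5 m (b=L-a=24/5):
  R_A = P = 19 kN
  M_A = Pa = 19·(36/5) = 684/5 kN·m
Superposition: R_A = -41 kN, M_A = -1716/5 kN·m

R_A = -41 kN, M_A = -1716/5 kN·m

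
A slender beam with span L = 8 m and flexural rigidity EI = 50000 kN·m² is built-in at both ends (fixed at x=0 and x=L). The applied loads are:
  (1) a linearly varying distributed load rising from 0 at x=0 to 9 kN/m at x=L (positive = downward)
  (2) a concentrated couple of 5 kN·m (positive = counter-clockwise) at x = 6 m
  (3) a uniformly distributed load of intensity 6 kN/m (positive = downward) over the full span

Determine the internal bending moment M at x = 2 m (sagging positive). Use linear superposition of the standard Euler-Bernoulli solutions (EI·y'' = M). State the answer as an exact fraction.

M(2) = 759/160 kN·m

Load 1 — triangular load w₀=9 kN/m (0→w₀ over full span):
  M_1 = 3w₀Lx/20 - w₀L²/30 - w₀x³/(6L) = 3·9·8·2/20 - 9·8²/30 - 9·2³/(6·8) = 9/10 kN·m
Load 2 — applied couple M₀=5 kN·m at a=6 m (b=L-a=2):
  M_2 = R_Ax - M_A  [x≤a] with R_A=45/64, M_A=25/16 = (45/64)·2 - (25/16) = -5/32 kN·m
Load 3 — uniform load w=6 kN/m over full span:
  M_3 = wLx/2 - wL²/12 - wx²/2 = 6·8·2/2 - 6·8²/12 - 6·2²/2 = 4 kN·m
Superposition: M = Σ M_i = 759/160 kN·m ≈ 4.743750 kN·m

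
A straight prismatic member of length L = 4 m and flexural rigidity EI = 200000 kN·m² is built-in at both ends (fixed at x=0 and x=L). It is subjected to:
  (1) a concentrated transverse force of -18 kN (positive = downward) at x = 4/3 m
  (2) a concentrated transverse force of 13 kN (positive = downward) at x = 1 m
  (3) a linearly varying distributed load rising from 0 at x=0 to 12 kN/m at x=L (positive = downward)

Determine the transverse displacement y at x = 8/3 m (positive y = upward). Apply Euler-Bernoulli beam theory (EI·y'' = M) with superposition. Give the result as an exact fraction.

y(8/3) = -1489/162000000 m

Load 1 — point force P=-18 kN at a=4/3 m (b=L-a=8/3):
  y_1 = -Pa²(L-x)²(3bL-(3b+a)(L-x))/(6L³EI)  [x>a] = -(-18)·(4/3)²·(4-(8/3))²·(3·(8/3)·4-(3·(8/3)+(4/3))·(4-(8/3)))/(6·4³·200000) = 11/759375 m
Load 2 — point force P=13 kN at a=1 m (b=L-a=3):
  y_2 = -Pa²(L-x)²(3bL-(3b+a)(L-x))/(6L³EI)  [x>a] = -13·1²·(4-(8/3))²·(3·3·4-(3·3+1)·(4-(8/3)))/(6·4³·200000) = -221/32400000 m
Load 3 — triangular load w₀=12 kN/m (0→w₀ over full span):
  y_3 = -w₀x²(L-x)²(x+2L)/(120LEI) = -12·(8/3)²·(4-(8/3))²·((8/3)+2·4)/(120·4·200000) = -64/3796875 m
Superposition: y = Σ y_i = -1489/162000000 m ≈ -0.000009 m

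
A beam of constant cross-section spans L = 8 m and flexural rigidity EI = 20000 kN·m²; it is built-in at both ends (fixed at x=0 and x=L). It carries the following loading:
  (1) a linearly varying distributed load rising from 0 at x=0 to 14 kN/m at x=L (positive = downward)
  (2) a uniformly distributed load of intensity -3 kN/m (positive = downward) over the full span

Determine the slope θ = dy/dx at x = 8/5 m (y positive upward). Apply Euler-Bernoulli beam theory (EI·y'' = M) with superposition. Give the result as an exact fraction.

Load 1 — triangular load w₀=14 kN/m (0→w₀ over full span):
  θ_1 = -w₀(2x(L-x)(L-2x)(x+2L)+x²(L-x)²)/(120LEI) = -14·(2·(8/5)·(8-(8/5))·(8-2·(8/5))·((8/5)+2·8)+(8/5)²·(8-(8/5))²)/(120·8·20000) = -1568/1171875 rad
Load 2 — uniform load w=-3 kN/m over full span:
  θ_2 = -wx(L-x)(L-2x)/(12EI) = -(-3)·(8/5)·(8-(8/5))·(8-2·(8/5))/(12·20000) = 48/78125 rad
Superposition: θ = Σ θ_i = -848/1171875 rad ≈ -0.000724 rad

θ(8/5) = -848/1171875 rad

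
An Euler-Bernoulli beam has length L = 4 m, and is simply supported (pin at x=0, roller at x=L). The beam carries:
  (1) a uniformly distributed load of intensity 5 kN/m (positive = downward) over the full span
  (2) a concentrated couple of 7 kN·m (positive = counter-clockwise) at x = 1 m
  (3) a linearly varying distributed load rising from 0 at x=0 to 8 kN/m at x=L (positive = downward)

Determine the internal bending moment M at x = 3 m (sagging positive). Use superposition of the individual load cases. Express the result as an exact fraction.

Load 1 — uniform load w=5 kN/m over full span:
  M_1 = wx(L-x)/2 = 5·3·(4-3)/2 = 15/2 kN·m
Load 2 — applied couple M₀=7 kN·m at a=1 m (b=L-a=3):
  M_2 = M₀x/L - M₀  [x>a] = 7·3/4 - 7 = -7/4 kN·m
Load 3 — triangular load w₀=8 kN/m (0→w₀ over full span):
  M_3 = w₀Lx/6 - w₀x³/(6L) = 8·4·3/6 - 8·3³/(6·4) = 7 kN·m
Superposition: M = Σ M_i = 51/4 kN·m ≈ 12.750000 kN·m

M(3) = 51/4 kN·m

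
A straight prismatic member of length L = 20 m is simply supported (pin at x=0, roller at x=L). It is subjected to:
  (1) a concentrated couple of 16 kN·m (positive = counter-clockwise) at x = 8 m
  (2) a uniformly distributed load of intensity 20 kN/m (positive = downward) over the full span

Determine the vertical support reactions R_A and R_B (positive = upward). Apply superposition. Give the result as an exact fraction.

R_A = 1004/5 kN, R_B = 996/5 kN

Load 1 — applied couple M₀=16 kN·m at a=8 m (b=L-a=12):
  R_A = M₀/L = 16/20 = 4/5 kN
  R_B = -M₀/L = -16/20 = -4/5 kN
Load 2 — uniform load w=20 kN/m over full span:
  R_A = wL/2 = 20·20/2 = 200 kN
  R_B = wL/2 = 20·20/2 = 200 kN
Superposition: R_A = 1004/5 kN, R_B = 996/5 kN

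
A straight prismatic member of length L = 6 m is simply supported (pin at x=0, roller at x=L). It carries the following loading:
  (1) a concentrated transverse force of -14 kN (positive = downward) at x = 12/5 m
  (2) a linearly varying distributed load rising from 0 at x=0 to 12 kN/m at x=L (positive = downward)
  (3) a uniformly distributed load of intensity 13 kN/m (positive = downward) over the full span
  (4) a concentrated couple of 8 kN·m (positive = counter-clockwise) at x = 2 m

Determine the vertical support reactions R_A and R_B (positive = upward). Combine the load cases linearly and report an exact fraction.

R_A = 659/15 kN, R_B = 841/15 kN

Load 1 — point force P=-14 kN at a=12/5 m (b=L-a=18/5):
  R_A = Pb/L = (-14)·(18/5)/6 = -42/5 kN
  R_B = Pa/L = (-14)·(12/5)/6 = -28/5 kN
Load 2 — triangular load w₀=12 kN/m (0→w₀ over full span):
  R_A = w₀L/6 = 12·6/6 = 12 kN
  R_B = w₀L/3 = 12·6/3 = 24 kN
Load 3 — uniform load w=13 kN/m over full span:
  R_A = wL/2 = 13·6/2 = 39 kN
  R_B = wL/2 = 13·6/2 = 39 kN
Load 4 — applied couple M₀=8 kN·m at a=2 m (b=L-a=4):
  R_A = M₀/L = 8/6 = 4/3 kN
  R_B = -M₀/L = -8/6 = -4/3 kN
Superposition: R_A = 659/15 kN, R_B = 841/15 kN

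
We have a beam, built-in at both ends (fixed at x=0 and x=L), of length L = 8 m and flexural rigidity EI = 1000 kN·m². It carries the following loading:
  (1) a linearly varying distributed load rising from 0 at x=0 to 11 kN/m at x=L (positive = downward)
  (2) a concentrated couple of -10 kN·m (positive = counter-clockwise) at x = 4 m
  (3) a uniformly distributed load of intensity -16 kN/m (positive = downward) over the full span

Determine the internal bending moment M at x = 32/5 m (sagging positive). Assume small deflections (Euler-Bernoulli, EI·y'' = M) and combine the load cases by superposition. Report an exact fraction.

Load 1 — triangular load w₀=11 kN/m (0→w₀ over full span):
  M_1 = 3w₀Lx/20 - w₀L²/30 - w₀x³/(6L) = 3·11·8·(32/5)/20 - 11·8²/30 - 11·(32/5)³/(6·8) = 352/375 kN·m
Load 2 — applied couple M₀=-10 kN·m at a=4 m (b=L-a=4):
  M_2 = R_Ax - M_A - M₀  [x>a] with R_A=-15/8, M_A=-5/2 = (-15/8)·(32/5) - (-5/2) - (-10) = 1/2 kN·m
Load 3 — uniform load w=-16 kN/m over full span:
  M_3 = wLx/2 - wL²/12 - wx²/2 = (-16)·8·(32/5)/2 - (-16)·8²/12 - (-16)·(32/5)²/2 = 256/75 kN·m
Superposition: M = Σ M_i = 1213/250 kN·m ≈ 4.852000 kN·m

M(32/5) = 1213/250 kN·m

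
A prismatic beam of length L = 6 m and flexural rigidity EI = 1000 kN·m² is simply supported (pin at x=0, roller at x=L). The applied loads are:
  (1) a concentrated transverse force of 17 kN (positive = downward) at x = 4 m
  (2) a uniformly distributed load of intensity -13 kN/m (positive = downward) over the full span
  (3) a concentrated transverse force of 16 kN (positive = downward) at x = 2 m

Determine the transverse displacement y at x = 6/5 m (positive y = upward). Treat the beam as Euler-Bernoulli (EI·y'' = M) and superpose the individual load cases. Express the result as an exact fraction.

y(6/5) = 26279/468750 m

Load 1 — point force P=17 kN at a=4 m (b=L-a=2):
  y_1 = -Pbx(L²-b²-x²)/(6LEI)  [x≤a] = -17·2·(6/5)·(6²-2²-(6/5)²)/(6·6·1000) = -3247/93750 m
Load 2 — uniform load w=-13 kN/m over full span:
  y_2 = -wx(L³-2Lx²+x³)/(24EI) = -(-13)·(6/5)·(6³-2·6·(6/5)²+(6/5)³)/(24·1000) = 10179/78125 m
Load 3 — point force P=16 kN at a=2 m (b=L-a=4):
  y_3 = -Pbx(L²-b²-x²)/(6LEI)  [x≤a] = -16·4·(6/5)·(6²-4²-(6/5)²)/(6·6·1000) = -1856/46875 m
Superposition: y = Σ y_i = 26279/468750 m ≈ 0.056062 m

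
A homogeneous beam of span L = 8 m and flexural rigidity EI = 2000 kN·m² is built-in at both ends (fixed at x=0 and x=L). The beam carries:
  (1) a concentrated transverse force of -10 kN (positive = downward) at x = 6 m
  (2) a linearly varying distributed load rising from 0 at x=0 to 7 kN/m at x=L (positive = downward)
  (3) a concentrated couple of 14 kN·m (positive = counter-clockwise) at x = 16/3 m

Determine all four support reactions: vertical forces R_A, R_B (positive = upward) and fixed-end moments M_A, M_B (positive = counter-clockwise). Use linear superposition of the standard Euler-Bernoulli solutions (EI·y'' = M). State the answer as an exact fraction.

Load 1 — point force P=-10 kN at a=6 m (b=L-a=2):
  R_A = Pb²(3a+b)/L³ = (-10)·2²·(3·6+2)/8³ = -25/16 kN
  M_A = Pab²/L² = (-10)·6·2²/8² = -15/4 kN·m
  R_B = Pa²(a+3b)/L³ = (-10)·6²·(6+3·2)/8³ = -135/16 kN
  M_B = -Pa²b/L² = -(-10)·6²·2/8² = 45/4 kN·m
Load 2 — triangular load w₀=7 kN/m (0→w₀ over full span):
  R_A = 3w₀L/20 = 3·7·8/20 = 42/5 kN
  M_A = w₀L²/30 = 7·8²/30 = 224/15 kN·m
  R_B = 7w₀L/20 = 7·7·8/20 = 98/5 kN
  M_B = -w₀L²/20 = -7·8²/20 = -112/5 kN·m
Load 3 — applied couple M₀=14 kN·m at a=16/3 m (b=L-a=8/3):
  R_A = 6M₀ab/L³ = 6·14·(16/3)·(8/3)/8³ = 7/3 kN
  M_A = M₀b(2a-b)/L² = 14·(8/3)·(2·(16/3)-(8/3))/8² = 14/3 kN·m
  R_B = -6M₀ab/L³ = -6·14·(16/3)·(8/3)/8³ = -7/3 kN
  M_B = M₀a(2b-a)/L² = 14·(16/3)·(2·(8/3)-(16/3))/8² = 0 kN·m
Superposition: R_A = 2201/240 kN, M_A = 317/20 kN·m, R_B = 2119/240 kN, M_B = -223/20 kN·m

R_A = 2201/240 kN, M_A = 317/20 kN·m, R_B = 2119/240 kN, M_B = -223/20 kN·m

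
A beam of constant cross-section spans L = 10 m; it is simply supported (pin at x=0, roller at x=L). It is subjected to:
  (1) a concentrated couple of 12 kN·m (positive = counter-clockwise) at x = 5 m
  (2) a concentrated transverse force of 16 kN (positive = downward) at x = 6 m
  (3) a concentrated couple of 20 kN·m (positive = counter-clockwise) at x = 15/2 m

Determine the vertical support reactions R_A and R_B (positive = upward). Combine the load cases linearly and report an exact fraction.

R_A = 48/5 kN, R_B = 32/5 kN

Load 1 — applied couple M₀=12 kN·m at a=5 m (b=L-a=5):
  R_A = M₀/L = 12/10 = 6/5 kN
  R_B = -M₀/L = -12/10 = -6/5 kN
Load 2 — point force P=16 kN at a=6 m (b=L-a=4):
  R_A = Pb/L = 16·4/10 = 32/5 kN
  R_B = Pa/L = 16·6/10 = 48/5 kN
Load 3 — applied couple M₀=20 kN·m at a=15/2 m (b=L-a=5/2):
  R_A = M₀/L = 20/10 = 2 kN
  R_B = -M₀/L = -20/10 = -2 kN
Superposition: R_A = 48/5 kN, R_B = 32/5 kN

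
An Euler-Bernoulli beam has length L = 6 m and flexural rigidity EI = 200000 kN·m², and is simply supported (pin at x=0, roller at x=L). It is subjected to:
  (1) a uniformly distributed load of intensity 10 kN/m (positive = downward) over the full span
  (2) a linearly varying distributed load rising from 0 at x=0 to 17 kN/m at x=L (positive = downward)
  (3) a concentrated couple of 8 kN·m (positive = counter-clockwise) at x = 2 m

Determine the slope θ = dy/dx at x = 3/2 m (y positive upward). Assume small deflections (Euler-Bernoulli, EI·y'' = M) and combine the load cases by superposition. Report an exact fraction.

Load 1 — uniform load w=10 kN/m over full span:
  θ_1 = -w(L³-6Lx²+4x³)/(24EI) = -10·(6³-6·6·(3/2)²+4·(3/2)³)/(24·200000) = -99/320000 rad
Load 2 — triangular load w₀=17 kN/m (0→w₀ over full span):
  θ_2 = -w₀(7L⁴-30L²x²+15x⁴)/(360LEI) = -17·(7·6⁴-30·6²·(3/2)²+15·(3/2)⁴)/(360·6·200000) = -67677/256000000 rad
Load 3 — applied couple M₀=8 kN·m at a=2 m (b=L-a=4):
  θ_3 = (M₀x²/(2L)+C₁)/EI  [x≤a] with C₁=M₀(3b²-L²)/(6L)=8/3 = (8·(3/2)²/(2·6)+(8/3))/200000 = 1/48000 rad
Superposition: θ = Σ θ_i = -424631/768000000 rad ≈ -0.000553 rad

θ(3/2) = -424631/768000000 rad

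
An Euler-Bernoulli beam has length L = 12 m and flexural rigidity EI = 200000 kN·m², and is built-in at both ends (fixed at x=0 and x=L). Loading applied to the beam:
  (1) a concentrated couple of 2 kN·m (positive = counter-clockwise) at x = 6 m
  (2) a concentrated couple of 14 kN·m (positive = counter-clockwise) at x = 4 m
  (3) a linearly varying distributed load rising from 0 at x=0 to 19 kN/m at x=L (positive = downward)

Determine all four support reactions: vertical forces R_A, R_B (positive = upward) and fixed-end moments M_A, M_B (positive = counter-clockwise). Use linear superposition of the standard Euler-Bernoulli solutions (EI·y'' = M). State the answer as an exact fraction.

Load 1 — applied couple M₀=2 kN·m at a=6 m (b=L-a=6):
  R_A = 6M₀ab/L³ = 6·2·6·6/12³ = 1/4 kN
  M_A = M₀b(2a-b)/L² = 2·6·(2·6-6)/12² = 1/2 kN·m
  R_B = -6M₀ab/L³ = -6·2·6·6/12³ = -1/4 kN
  M_B = M₀a(2b-a)/L² = 2·6·(2·6-6)/12² = 1/2 kN·m
Load 2 — applied couple M₀=14 kN·m at a=4 m (b=L-a=8):
  R_A = 6M₀ab/L³ = 6·14·4·8/12³ = 14/9 kN
  M_A = M₀b(2a-b)/L² = 14·8·(2·4-8)/12² = 0 kN·m
  R_B = -6M₀ab/L³ = -6·14·4·8/12³ = -14/9 kN
  M_B = M₀a(2b-a)/L² = 14·4·(2·8-4)/12² = 14/3 kN·m
Load 3 — triangular load w₀=19 kN/m (0→w₀ over full span):
  R_A = 3w₀L/20 = 3·19·12/20 = 171/5 kN
  M_A = w₀L²/30 = 19·12²/30 = 456/5 kN·m
  R_B = 7w₀L/20 = 7·19·12/20 = 399/5 kN
  M_B = -w₀L²/20 = -19·12²/20 = -684/5 kN·m
Superposition: R_A = 6481/180 kN, M_A = 917/10 kN·m, R_B = 14039/180 kN, M_B = -3949/30 kN·m

R_A = 6481/180 kN, M_A = 917/10 kN·m, R_B = 14039/180 kN, M_B = -3949/30 kN·m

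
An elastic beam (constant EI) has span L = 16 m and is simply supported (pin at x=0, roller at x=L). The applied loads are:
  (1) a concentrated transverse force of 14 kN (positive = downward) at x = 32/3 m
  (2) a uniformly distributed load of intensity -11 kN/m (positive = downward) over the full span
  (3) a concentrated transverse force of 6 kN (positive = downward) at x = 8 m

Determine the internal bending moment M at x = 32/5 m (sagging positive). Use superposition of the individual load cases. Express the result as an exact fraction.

M(32/5) = -21664/75 kN·m

Load 1 — point force P=14 kN at a=32/3 m (b=L-a=16/3):
  M_1 = Pbx/L  [x≤a] = 14·(16/3)·(32/5)/16 = 448/15 kN·m
Load 2 — uniform load w=-11 kN/m over full span:
  M_2 = wx(L-x)/2 = (-11)·(32/5)·(16-(32/5))/2 = -8448/25 kN·m
Load 3 — point force P=6 kN at a=8 m (b=L-a=8):
  M_3 = Pbx/L  [x≤a] = 6·8·(32/5)/16 = 96/5 kN·m
Superposition: M = Σ M_i = -21664/75 kN·m ≈ -288.853333 kN·m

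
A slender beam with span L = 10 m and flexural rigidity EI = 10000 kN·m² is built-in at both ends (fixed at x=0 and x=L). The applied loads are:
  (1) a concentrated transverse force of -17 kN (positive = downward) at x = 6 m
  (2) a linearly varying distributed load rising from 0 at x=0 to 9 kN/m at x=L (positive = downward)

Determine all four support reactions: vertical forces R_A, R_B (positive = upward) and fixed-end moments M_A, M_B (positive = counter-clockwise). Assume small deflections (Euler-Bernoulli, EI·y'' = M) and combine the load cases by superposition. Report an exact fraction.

Load 1 — point force P=-17 kN at a=6 m (b=L-a=4):
  R_A = Pb²(3a+b)/L³ = (-17)·4²·(3·6+4)/10³ = -748/125 kN
  M_A = Pab²/L² = (-17)·6·4²/10² = -408/25 kN·m
  R_B = Pa²(a+3b)/L³ = (-17)·6²·(6+3·4)/10³ = -1377/125 kN
  M_B = -Pa²b/L² = -(-17)·6²·4/10² = 612/25 kN·m
Load 2 — triangular load w₀=9 kN/m (0→w₀ over full span):
  R_A = 3w₀L/20 = 3·9·10/20 = 27/2 kN
  M_A = w₀L²/30 = 9·10²/30 = 30 kN·m
  R_B = 7w₀L/20 = 7·9·10/20 = 63/2 kN
  M_B = -w₀L²/20 = -9·10²/20 = -45 kN·m
Superposition: R_A = 1879/250 kN, M_A = 342/25 kN·m, R_B = 5121/250 kN, M_B = -513/25 kN·m

R_A = 1879/250 kN, M_A = 342/25 kN·m, R_B = 5121/250 kN, M_B = -513/25 kN·m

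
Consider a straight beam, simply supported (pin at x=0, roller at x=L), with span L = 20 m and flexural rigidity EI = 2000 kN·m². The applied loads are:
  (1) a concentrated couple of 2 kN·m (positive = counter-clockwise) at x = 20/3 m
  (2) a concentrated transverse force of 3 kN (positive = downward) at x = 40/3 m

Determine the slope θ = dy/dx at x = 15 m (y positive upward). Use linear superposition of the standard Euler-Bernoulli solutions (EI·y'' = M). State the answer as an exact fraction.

θ(15) = 991/43200 rad

Load 1 — applied couple M₀=2 kN·m at a=20/3 m (b=L-a=40/3):
  θ_1 = (M₀x²/(2L)-M₀(x-a)+C₁)/EI  [x>a] with C₁=M₀(3b²-L²)/(6L)=20/9 = (2·15²/(2·20)-2·(15-(20/3))+(20/9))/2000 = -23/14400 rad
Load 2 — point force P=3 kN at a=40/3 m (b=L-a=20/3):
  θ_2 = -Pa(2L²-6Lx+3x²+a²)/(6LEI)  [x>a] = -3·(40/3)·(2·20²-6·20·15+3·15²+(40/3)²)/(6·20·2000) = 53/2160 rad
Superposition: θ = Σ θ_i = 991/43200 rad ≈ 0.022940 rad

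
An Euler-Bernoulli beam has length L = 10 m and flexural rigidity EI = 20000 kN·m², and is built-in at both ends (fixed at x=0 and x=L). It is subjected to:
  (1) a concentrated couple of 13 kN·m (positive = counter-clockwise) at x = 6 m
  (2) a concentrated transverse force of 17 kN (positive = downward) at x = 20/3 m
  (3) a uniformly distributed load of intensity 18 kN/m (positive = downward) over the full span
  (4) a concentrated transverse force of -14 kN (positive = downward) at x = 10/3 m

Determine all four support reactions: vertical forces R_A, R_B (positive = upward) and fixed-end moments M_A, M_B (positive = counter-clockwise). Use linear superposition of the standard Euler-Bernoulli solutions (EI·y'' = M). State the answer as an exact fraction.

Load 1 — applied couple M₀=13 kN·m at a=6 m (b=L-a=4):
  R_A = 6M₀ab/L³ = 6·13·6·4/10³ = 234/125 kN
  M_A = M₀b(2a-b)/L² = 13·4·(2·6-4)/10² = 104/25 kN·m
  R_B = -6M₀ab/L³ = -6·13·6·4/10³ = -234/125 kN
  M_B = M₀a(2b-a)/L² = 13·6·(2·4-6)/10² = 39/25 kN·m
Load 2 — point force P=17 kN at a=20/3 m (b=L-a=10/3):
  R_A = Pb²(3a+b)/L³ = 17·(10/3)²·(3·(20/3)+(10/3))/10³ = 119/27 kN
  M_A = Pab²/L² = 17·(20/3)·(10/3)²/10² = 340/27 kN·m
  R_B = Pa²(a+3b)/L³ = 17·(20/3)²·((20/3)+3·(10/3))/10³ = 340/27 kN
  M_B = -Pa²b/L² = -17·(20/3)²·(10/3)/10² = -680/27 kN·m
Load 3 — uniform load w=18 kN/m over full span:
  R_A = wL/2 = 18·10/2 = 90 kN
  M_A = wL²/12 = 18·10²/12 = 150 kN·m
  R_B = wL/2 = 18·10/2 = 90 kN
  M_B = -wL²/12 = -18·10²/12 = -150 kN·m
Load 4 — point force P=-14 kN at a=10/3 m (b=L-a=20/3):
  R_A = Pb²(3a+b)/L³ = (-14)·(20/3)²·(3·(10/3)+(20/3))/10³ = -280/27 kN
  M_A = Pab²/L² = (-14)·(10/3)·(20/3)²/10² = -560/27 kN·m
  R_B = Pa²(a+3b)/L³ = (-14)·(10/3)²·((10/3)+3·(20/3))/10³ = -98/27 kN
  M_B = -Pa²b/L² = -(-14)·(10/3)²·(20/3)/10² = 280/27 kN·m
Superposition: R_A = 289943/3375 kN, M_A = 98558/675 kN·m, R_B = 327682/3375 kN, M_B = -110197/675 kN·m

R_A = 289943/3375 kN, M_A = 98558/675 kN·m, R_B = 327682/3375 kN, M_B = -110197/675 kN·m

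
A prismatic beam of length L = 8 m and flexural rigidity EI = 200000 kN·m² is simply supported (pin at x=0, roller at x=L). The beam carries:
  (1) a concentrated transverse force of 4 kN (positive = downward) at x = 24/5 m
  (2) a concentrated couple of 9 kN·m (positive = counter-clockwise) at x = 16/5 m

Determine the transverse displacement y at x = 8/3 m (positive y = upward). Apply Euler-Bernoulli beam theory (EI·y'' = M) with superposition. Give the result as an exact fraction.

y(8/3) = -8561/63281250 m

Load 1 — point force P=4 kN at a=24/5 m (b=L-a=16/5):
  y_1 = -Pbx(L²-b²-x²)/(6LEI)  [x≤a] = -4·(16/5)·(8/3)·(8²-(16/5)²-(8/3)²)/(6·8·200000) = -5248/31640625 m
Load 2 — applied couple M₀=9 kN·m at a=16/5 m (b=L-a=24/5):
  y_2 = (M₀x³/(6L)+C₁x)/EI  [x≤a] with C₁=M₀(3b²-L²)/(6L)=24/25 = (9·(8/3)³/(6·8)+(24/25)·(8/3))/200000 = 43/1406250 m
Superposition: y = Σ y_i = -8561/63281250 m ≈ -0.000135 m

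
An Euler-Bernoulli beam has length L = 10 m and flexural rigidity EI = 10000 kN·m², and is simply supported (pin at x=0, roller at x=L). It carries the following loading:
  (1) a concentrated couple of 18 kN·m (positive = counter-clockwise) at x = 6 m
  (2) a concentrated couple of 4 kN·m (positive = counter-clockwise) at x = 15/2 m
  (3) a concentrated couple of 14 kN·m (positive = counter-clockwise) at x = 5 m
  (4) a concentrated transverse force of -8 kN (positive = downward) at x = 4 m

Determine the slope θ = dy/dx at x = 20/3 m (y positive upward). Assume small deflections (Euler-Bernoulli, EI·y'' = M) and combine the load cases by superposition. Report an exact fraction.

Load 1 — applied couple M₀=18 kN·m at a=6 m (b=L-a=4):
  θ_1 = (M₀x²/(2L)-M₀(x-a)+C₁)/EI  [x>a] with C₁=M₀(3b²-L²)/(6L)=-78/5 = (18·(20/3)²/(2·10)-18·((20/3)-6)+(-78/5))/10000 = 31/25000 rad
Load 2 — applied couple M₀=4 kN·m at a=15/2 m (b=L-a=5/2):
  θ_2 = (M₀x²/(2L)+C₁)/EI  [x≤a] with C₁=M₀(3b²-L²)/(6L)=-65/12 = (4·(20/3)²/(2·10)+(-65/12))/10000 = 1/2880 rad
Load 3 — applied couple M₀=14 kN·m at a=5 m (b=L-a=5):
  θ_3 = (M₀x²/(2L)-M₀(x-a)+C₁)/EI  [x>a] with C₁=M₀(3b²-L²)/(6L)=-35/6 = (14·(20/3)²/(2·10)-14·((20/3)-5)+(-35/6))/10000 = 7/36000 rad
Load 4 — point force P=-8 kN at a=4 m (b=L-a=6):
  θ_4 = -Pa(2L²-6Lx+3x²+a²)/(6LEI)  [x>a] = -(-8)·4·(2·10²-6·10·(20/3)+3·(20/3)²+4²)/(6·10·10000) = -76/28125 rad
Superposition: θ = Σ θ_i = -1657/1800000 rad ≈ -0.000921 rad

θ(20/3) = -1657/1800000 rad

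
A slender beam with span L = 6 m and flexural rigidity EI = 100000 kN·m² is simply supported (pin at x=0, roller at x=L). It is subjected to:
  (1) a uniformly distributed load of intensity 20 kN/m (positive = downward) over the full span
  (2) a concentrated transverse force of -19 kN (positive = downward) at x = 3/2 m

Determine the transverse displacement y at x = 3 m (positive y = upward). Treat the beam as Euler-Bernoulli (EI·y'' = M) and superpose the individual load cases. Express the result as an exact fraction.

y(3) = -8919/3200000 m

Load 1 — uniform load w=20 kN/m over full span:
  y_1 = -wx(L³-2Lx²+x³)/(24EI) = -20·3·(6³-2·6·3²+3³)/(24·100000) = -27/8000 m
Load 2 — point force P=-19 kN at a=3/2 m (b=L-a=9/2):
  y_2 = -Pa(L-x)(2Lx-a²-x²)/(6LEI)  [x>a] = -(-19)·(3/2)·(6-3)·(2·6·3-(3/2)²-3²)/(6·6·100000) = 1881/3200000 m
Superposition: y = Σ y_i = -8919/3200000 m ≈ -0.002787 m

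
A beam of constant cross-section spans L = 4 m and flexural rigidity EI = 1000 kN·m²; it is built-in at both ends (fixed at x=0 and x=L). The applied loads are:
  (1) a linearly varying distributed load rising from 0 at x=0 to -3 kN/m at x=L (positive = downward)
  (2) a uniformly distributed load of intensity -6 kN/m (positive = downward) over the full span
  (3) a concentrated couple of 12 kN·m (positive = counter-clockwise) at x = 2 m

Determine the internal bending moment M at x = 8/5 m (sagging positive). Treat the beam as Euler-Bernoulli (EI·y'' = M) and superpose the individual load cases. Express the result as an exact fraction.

Load 1 — triangular load w₀=-3 kN/m (0→w₀ over full span):
  M_1 = 3w₀Lx/20 - w₀L²/30 - w₀x³/(6L) = 3·(-3)·4·(8/5)/20 - (-3)·4²/30 - (-3)·(8/5)³/(6·4) = -96/125 kN·m
Load 2 — uniform load w=-6 kN/m over full span:
  M_2 = wLx/2 - wL²/12 - wx²/2 = (-6)·4·(8/5)/2 - (-6)·4²/12 - (-6)·(8/5)²/2 = -88/25 kN·m
Load 3 — applied couple M₀=12 kN·m at a=2 m (b=L-a=2):
  M_3 = R_Ax - M_A  [x≤a] with R_A=9/2, M_A=3 = (9/2)·(8/5) - 3 = 21/5 kN·m
Superposition: M = Σ M_i = -11/125 kN·m ≈ -0.088000 kN·m

M(8/5) = -11/125 kN·m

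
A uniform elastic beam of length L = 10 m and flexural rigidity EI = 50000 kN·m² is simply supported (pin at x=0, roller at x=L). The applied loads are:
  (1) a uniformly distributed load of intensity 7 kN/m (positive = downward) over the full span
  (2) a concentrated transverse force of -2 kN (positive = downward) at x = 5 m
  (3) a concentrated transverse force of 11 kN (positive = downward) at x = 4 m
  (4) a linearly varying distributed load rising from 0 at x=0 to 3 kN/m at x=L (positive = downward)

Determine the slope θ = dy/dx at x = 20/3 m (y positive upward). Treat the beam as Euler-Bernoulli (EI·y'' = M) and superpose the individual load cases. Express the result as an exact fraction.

Load 1 — uniform load w=7 kN/m over full span:
  θ_1 = -w(L³-6Lx²+4x³)/(24EI) = -7·(10³-6·10·(20/3)²+4·(20/3)³)/(24·50000) = 91/32400 rad
Load 2 — point force P=-2 kN at a=5 m (b=L-a=5):
  θ_2 = -Pa(2L²-6Lx+3x²+a²)/(6LEI)  [x>a] = -(-2)·5·(2·10²-6·10·(20/3)+3·(20/3)²+5²)/(6·10·50000) = -1/7200 rad
Load 3 — point force P=11 kN at a=4 m (b=L-a=6):
  θ_3 = -Pa(2L²-6Lx+3x²+a²)/(6LEI)  [x>a] = -11·4·(2·10²-6·10·(20/3)+3·(20/3)²+4²)/(6·10·50000) = 209/281250 rad
Load 4 — triangular load w₀=3 kN/m (0→w₀ over full span):
  θ_4 = -w₀(7L⁴-30L²x²+15x⁴)/(360LEI) = -3·(7·10⁴-30·10²·(20/3)²+15·(20/3)⁴)/(360·10·50000) = 91/162000 rad
Superposition: θ = Σ θ_i = 53657/13500000 rad ≈ 0.003975 rad

θ(20/3) = 53657/13500000 rad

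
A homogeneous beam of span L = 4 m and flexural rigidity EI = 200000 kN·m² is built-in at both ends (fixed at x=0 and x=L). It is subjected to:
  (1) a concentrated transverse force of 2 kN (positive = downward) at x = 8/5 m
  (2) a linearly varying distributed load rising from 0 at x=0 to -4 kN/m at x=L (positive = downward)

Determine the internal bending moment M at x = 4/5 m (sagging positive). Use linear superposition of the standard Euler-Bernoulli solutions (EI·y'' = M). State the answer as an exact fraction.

Load 1 — point force P=2 kN at a=8/5 m (b=L-a=12/5):
  M_1 = Pb²(3a+b)x/L³ - Pab²/L²  [x≤a] = 2·(12/5)²·(3·(8/5)+(12/5))·(4/5)/4³ - 2·(8/5)·(12/5)²/4² = -72/625 kN·m
Load 2 — triangular load w₀=-4 kN/m (0→w₀ over full span):
  M_2 = 3w₀Lx/20 - w₀L²/30 - w₀x³/(6L) = 3·(-4)·4·(4/5)/20 - (-4)·4²/30 - (-4)·(4/5)³/(6·4) = 112/375 kN·m
Superposition: M = Σ M_i = 344/1875 kN·m ≈ 0.183467 kN·m

M(4/5) = 344/1875 kN·m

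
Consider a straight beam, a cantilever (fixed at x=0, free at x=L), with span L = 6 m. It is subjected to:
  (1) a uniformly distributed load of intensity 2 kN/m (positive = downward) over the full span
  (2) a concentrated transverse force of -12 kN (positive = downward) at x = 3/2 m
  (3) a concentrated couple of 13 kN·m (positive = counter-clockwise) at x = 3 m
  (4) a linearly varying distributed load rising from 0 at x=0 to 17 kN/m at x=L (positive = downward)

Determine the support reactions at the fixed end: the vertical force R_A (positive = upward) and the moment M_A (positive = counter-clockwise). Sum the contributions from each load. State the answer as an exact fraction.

R_A = 51 kN, M_A = 209 kN·m

Load 1 — uniform load w=2 kN/m over full span:
  R_A = wL = 2·6 = 12 kN
  M_A = wL²/2 = 2·6²/2 = 36 kN·m
Load 2 — point force P=-12 kN at a=3/2 m (b=L-a=9/2):
  R_A = P = (-12) = -12 kN
  M_A = Pa = (-12)·(3/2) = -18 kN·m
Load 3 — applied couple M₀=13 kN·m at a=3 m (b=L-a=3):
  R_A = 0 kN
  M_A = -M₀ = -13 kN·m
Load 4 — triangular load w₀=17 kN/m (0→w₀ over full span):
  R_A = w₀L/2 = 17·6/2 = 51 kN
  M_A = w₀L²/3 = 17·6²/3 = 204 kN·m
Superposition: R_A = 51 kN, M_A = 209 kN·m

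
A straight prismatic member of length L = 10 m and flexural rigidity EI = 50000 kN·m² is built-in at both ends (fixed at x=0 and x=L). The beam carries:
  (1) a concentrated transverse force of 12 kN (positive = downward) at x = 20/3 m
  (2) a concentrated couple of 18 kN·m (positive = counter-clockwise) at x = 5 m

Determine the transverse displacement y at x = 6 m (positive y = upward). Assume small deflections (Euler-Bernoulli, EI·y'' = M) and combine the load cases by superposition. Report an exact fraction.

y(6) = -51/62500 m

Load 1 — point force P=12 kN at a=20/3 m (b=L-a=10/3):
  y_1 = -Pb²x²(3aL-(3a+b)x)/(6L³EI)  [x≤a] = -12·(10/3)²·6²·(3·(20/3)·10-(3·(20/3)+(10/3))·6)/(6·10³·50000) = -3/3125 m
Load 2 — applied couple M₀=18 kN·m at a=5 m (b=L-a=5):
  y_2 = (R_Ax³/6 - M_Ax²/2 - M₀(x-a)²/2)/EI  [x>a] with R_A=27/10, M_A=9/2 = ((27/10)·6³/6 - (9/2)·6²/2 - 18·(6-5)²/2)/50000 = 9/62500 m
Superposition: y = Σ y_i = -51/62500 m ≈ -0.000816 m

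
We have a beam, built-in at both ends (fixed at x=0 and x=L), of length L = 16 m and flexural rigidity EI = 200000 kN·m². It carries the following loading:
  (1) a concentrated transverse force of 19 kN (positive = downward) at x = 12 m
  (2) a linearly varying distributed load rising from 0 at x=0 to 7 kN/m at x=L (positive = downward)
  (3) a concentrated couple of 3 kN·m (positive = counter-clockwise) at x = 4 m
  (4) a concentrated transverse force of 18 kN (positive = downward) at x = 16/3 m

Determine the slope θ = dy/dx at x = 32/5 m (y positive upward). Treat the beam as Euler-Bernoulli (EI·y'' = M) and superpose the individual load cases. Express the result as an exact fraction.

θ(32/5) = -33979/62500000 rad

Load 1 — point force P=19 kN at a=12 m (b=L-a=4):
  θ_1 = -Pb²x(2aL-(3a+b)x)/(2L³EI)  [x≤a] = -19·4²·(32/5)·(2·12·16-(3·12+4)·(32/5))/(2·16³·200000) = -19/125000 rad
Load 2 — triangular load w₀=7 kN/m (0→w₀ over full span):
  θ_2 = -w₀(2x(L-x)(L-2x)(x+2L)+x²(L-x)²)/(120LEI) = -7·(2·(32/5)·(16-(32/5))·(16-2·(32/5))·((32/5)+2·16)+(32/5)²·(16-(32/5))²)/(120·16·200000) = -672/1953125 rad
Load 3 — applied couple M₀=3 kN·m at a=4 m (b=L-a=12):
  θ_3 = (R_Ax²/2 - M_Ax - M₀(x-a))/EI  [x>a] with R_A=27/128, M_A=-9/16 = ((27/128)·(32/5)²/2 - (-9/16)·(32/5) - 3·((32/5)-4))/200000 = 9/2500000 rad
Load 4 — point force P=18 kN at a=16/3 m (b=L-a=32/3):
  θ_4 = Pa²(L-x)(2bL-(3b+a)(L-x))/(2L³EI)  [x>a] = 18·(16/3)²·(16-(32/5))·(2·(32/3)·16-(3·(32/3)+(16/3))·(16-(32/5)))/(2·16³·200000) = -4/78125 rad
Superposition: θ = Σ θ_i = -33979/62500000 rad ≈ -0.000544 rad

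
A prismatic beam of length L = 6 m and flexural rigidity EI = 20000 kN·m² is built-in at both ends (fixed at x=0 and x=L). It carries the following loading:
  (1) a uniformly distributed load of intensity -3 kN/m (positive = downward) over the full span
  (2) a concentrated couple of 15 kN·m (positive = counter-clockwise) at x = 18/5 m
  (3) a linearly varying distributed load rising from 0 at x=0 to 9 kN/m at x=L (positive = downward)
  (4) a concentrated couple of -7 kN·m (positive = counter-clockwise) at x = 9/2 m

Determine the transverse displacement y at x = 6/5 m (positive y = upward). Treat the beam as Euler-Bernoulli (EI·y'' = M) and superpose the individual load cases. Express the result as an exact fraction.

Load 1 — uniform load w=-3 kN/m over full span:
  y_1 = -wx²(L-x)²/(24EI) = -(-3)·(6/5)²·(6-(6/5))²/(24·20000) = 81/390625 m
Load 2 — applied couple M₀=15 kN·m at a=18/5 m (b=L-a=12/5):
  y_2 = (R_Ax³/6 - M_Ax²/2)/EI  [x≤a] with R_A=18/5, M_A=24/5 = ((18/5)·(6/5)³/6 - (24/5)·(6/5)²/2)/20000 = -189/1562500 m
Load 3 — triangular load w₀=9 kN/m (0→w₀ over full span):
  y_3 = -w₀x²(L-x)²(x+2L)/(120LEI) = -9·(6/5)²·(6-(6/5))²·((6/5)+2·6)/(120·6·20000) = -2673/9765625 m
Load 4 — applied couple M₀=-7 kN·m at a=9/2 m (b=L-a=3/2):
  y_4 = (R_Ax³/6 - M_Ax²/2)/EI  [x≤a] with R_A=-21/16, M_A=-35/16 = ((-21/16)·(6/5)³/6 - (-35/16)·(6/5)²/2)/20000 = 1197/20000000 m
Superposition: y = Σ y_i = -318663/2500000000 m ≈ -0.000127 m

y(6/5) = -318663/2500000000 m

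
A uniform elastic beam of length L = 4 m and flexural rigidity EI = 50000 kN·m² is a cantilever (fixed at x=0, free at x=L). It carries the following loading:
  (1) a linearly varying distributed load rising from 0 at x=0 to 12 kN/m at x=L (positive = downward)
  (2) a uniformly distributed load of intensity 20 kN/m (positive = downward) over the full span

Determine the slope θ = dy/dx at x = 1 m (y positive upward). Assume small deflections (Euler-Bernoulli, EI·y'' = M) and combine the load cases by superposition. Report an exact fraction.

Load 1 — triangular load w₀=12 kN/m (0→w₀ over full span):
  θ_1 = (w₀Lx²/4-w₀L²x/3-w₀x⁴/(24L))/EI = (12·4·1²/4-12·4²·1/3-12·1⁴/(24·4))/50000 = -417/400000 rad
Load 2 — uniform load w=20 kN/m over full span:
  θ_2 = -wx(x²-3Lx+3L²)/(6EI) = -20·1·(1²-3·4·1+3·4²)/(6·50000) = -37/15000 rad
Superposition: θ = Σ θ_i = -4211/1200000 rad ≈ -0.003509 rad

θ(1) = -4211/1200000 rad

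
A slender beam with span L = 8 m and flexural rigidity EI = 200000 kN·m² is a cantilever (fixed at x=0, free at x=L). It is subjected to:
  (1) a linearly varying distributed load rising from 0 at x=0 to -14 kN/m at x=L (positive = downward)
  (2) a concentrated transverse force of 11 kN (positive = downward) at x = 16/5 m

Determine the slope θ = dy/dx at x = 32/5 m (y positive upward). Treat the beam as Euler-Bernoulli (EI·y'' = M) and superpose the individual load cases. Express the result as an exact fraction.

Load 1 — triangular load w₀=-14 kN/m (0→w₀ over full span):
  θ_1 = (w₀Lx²/4-w₀L²x/3-w₀x⁴/(24L))/EI = ((-14)·8·(32/5)²/4-(-14)·8²·(32/5)/3-(-14)·(32/5)⁴/(24·8))/200000 = 25984/5859375 rad
Load 2 — point force P=11 kN at a=16/5 m (b=L-a=24/5):
  θ_2 = -Pa²/(2EI)  [x>a] = -11·(16/5)²/(2·200000) = -22/78125 rad
Superposition: θ = Σ θ_i = 24334/5859375 rad ≈ 0.004153 rad

θ(32/5) = 24334/5859375 rad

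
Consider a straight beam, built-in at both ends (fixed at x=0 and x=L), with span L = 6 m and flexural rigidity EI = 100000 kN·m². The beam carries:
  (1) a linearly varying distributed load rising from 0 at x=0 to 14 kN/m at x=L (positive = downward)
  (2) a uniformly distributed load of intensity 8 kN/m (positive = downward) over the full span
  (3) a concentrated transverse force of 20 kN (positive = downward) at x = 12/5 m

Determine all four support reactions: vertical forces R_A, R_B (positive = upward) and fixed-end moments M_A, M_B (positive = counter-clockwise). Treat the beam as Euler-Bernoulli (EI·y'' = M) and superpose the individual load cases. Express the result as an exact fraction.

Load 1 — triangular load w₀=14 kN/m (0→w₀ over full span):
  R_A = 3w₀L/20 = 3·14·6/20 = 63/5 kN
  M_A = w₀L²/30 = 14·6²/30 = 84/5 kN·m
  R_B = 7w₀L/20 = 7·14·6/20 = 147/5 kN
  M_B = -w₀L²/20 = -14·6²/20 = -126/5 kN·m
Load 2 — uniform load w=8 kN/m over full span:
  R_A = wL/2 = 8·6/2 = 24 kN
  M_A = wL²/12 = 8·6²/12 = 24 kN·m
  R_B = wL/2 = 8·6/2 = 24 kN
  M_B = -wL²/12 = -8·6²/12 = -24 kN·m
Load 3 — point force P=20 kN at a=12/5 m (b=L-a=18/5):
  R_A = Pb²(3a+b)/L³ = 20·(18/5)²·(3·(12/5)+(18/5))/6³ = 324/25 kN
  M_A = Pab²/L² = 20·(12/5)·(18/5)²/6² = 432/25 kN·m
  R_B = Pa²(a+3b)/L³ = 20·(12/5)²·((12/5)+3·(18/5))/6³ = 176/25 kN
  M_B = -Pa²b/L² = -20·(12/5)²·(18/5)/6² = -288/25 kN·m
Superposition: R_A = 1239/25 kN, M_A = 1452/25 kN·m, R_B = 1511/25 kN, M_B = -1518/25 kN·m

R_A = 1239/25 kN, M_A = 1452/25 kN·m, R_B = 1511/25 kN, M_B = -1518/25 kN·m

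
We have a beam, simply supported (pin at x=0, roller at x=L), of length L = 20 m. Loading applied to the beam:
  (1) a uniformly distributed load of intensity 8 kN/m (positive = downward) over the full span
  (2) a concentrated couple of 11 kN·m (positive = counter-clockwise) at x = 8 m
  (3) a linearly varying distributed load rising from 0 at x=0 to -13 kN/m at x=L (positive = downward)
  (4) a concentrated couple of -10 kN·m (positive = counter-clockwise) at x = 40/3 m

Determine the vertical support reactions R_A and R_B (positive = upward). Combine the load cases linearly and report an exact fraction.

Load 1 — uniform load w=8 kN/m over full span:
  R_A = wL/2 = 8·20/2 = 80 kN
  R_B = wL/2 = 8·20/2 = 80 kN
Load 2 — applied couple M₀=11 kN·m at a=8 m (b=L-a=12):
  R_A = M₀/L = 11/20 kN
  R_B = -M₀/L = -11/20 kN
Load 3 — triangular load w₀=-13 kN/m (0→w₀ over full span):
  R_A = w₀L/6 = (-13)·20/6 = -130/3 kN
  R_B = w₀L/3 = (-13)·20/3 = -260/3 kN
Load 4 — applied couple M₀=-10 kN·m at a=40/3 m (b=L-a=20/3):
  R_A = M₀/L = (-10)/20 = -1/2 kN
  R_B = -M₀/L = -(-10)/20 = 1/2 kN
Superposition: R_A = 2203/60 kN, R_B = -403/60 kN

R_A = 2203/60 kN, R_B = -403/60 kN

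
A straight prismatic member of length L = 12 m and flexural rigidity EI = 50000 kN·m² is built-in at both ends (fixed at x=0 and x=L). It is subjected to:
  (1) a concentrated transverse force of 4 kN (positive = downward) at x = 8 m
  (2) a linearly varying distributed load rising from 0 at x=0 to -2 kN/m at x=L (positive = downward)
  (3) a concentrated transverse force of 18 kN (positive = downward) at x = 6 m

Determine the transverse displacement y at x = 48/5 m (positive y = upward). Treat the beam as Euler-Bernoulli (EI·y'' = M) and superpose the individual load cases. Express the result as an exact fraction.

Load 1 — point force P=4 kN at a=8 m (b=L-a=4):
  y_1 = -Pa²(L-x)²(3bL-(3b+a)(L-x))/(6L³EI)  [x>a] = -4·8²·(12-(48/5))²·(3·4·12-(3·4+8)·(12-(48/5)))/(6·12³·50000) = -64/234375 m
Load 2 — triangular load w₀=-2 kN/m (0→w₀ over full span):
  y_2 = -w₀x²(L-x)²(x+2L)/(120LEI) = -(-2)·(48/5)²·(12-(48/5))²·((48/5)+2·12)/(120·12·50000) = 24192/48828125 m
Load 3 — point force P=18 kN at a=6 m (b=L-a=6):
  y_3 = -Pa²(L-x)²(3bL-(3b+a)(L-x))/(6L³EI)  [x>a] = -18·6²·(12-(48/5))²·(3·6·12-(3·6+6)·(12-(48/5)))/(6·12³·50000) = -891/781250 m
Superposition: y = Σ y_i = -268973/292968750 m ≈ -0.000918 m

y(48/5) = -268973/292968750 m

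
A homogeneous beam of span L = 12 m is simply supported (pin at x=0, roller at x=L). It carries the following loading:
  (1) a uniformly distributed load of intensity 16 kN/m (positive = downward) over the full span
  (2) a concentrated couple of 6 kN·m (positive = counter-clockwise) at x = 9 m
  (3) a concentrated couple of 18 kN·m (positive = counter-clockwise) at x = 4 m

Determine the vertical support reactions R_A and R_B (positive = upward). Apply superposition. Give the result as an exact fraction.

R_A = 98 kN, R_B = 94 kN

Load 1 — uniform load w=16 kN/m over full span:
  R_A = wL/2 = 16·12/2 = 96 kN
  R_B = wL/2 = 16·12/2 = 96 kN
Load 2 — applied couple M₀=6 kN·m at a=9 m (b=L-a=3):
  R_A = M₀/L = 6/12 = 1/2 kN
  R_B = -M₀/L = -6/12 = -1/2 kN
Load 3 — applied couple M₀=18 kN·m at a=4 m (b=L-a=8):
  R_A = M₀/L = 18/12 = 3/2 kN
  R_B = -M₀/L = -18/12 = -3/2 kN
Superposition: R_A = 98 kN, R_B = 94 kN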